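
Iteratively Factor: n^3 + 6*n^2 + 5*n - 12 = (n - 1)*(n^2 + 7*n + 12) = (n - 1)*(n + 4)*(n + 3)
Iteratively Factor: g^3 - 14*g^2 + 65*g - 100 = (g - 4)*(g^2 - 10*g + 25) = (g - 5)*(g - 4)*(g - 5)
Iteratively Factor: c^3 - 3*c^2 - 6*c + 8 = (c - 1)*(c^2 - 2*c - 8) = (c - 1)*(c + 2)*(c - 4)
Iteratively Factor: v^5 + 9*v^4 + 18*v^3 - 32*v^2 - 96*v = (v)*(v^4 + 9*v^3 + 18*v^2 - 32*v - 96) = v*(v - 2)*(v^3 + 11*v^2 + 40*v + 48) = v*(v - 2)*(v + 4)*(v^2 + 7*v + 12) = v*(v - 2)*(v + 3)*(v + 4)*(v + 4)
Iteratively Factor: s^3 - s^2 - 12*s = (s)*(s^2 - s - 12) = s*(s + 3)*(s - 4)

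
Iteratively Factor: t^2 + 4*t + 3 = (t + 3)*(t + 1)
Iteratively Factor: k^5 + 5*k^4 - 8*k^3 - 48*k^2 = (k + 4)*(k^4 + k^3 - 12*k^2) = (k + 4)^2*(k^3 - 3*k^2) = (k - 3)*(k + 4)^2*(k^2) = k*(k - 3)*(k + 4)^2*(k)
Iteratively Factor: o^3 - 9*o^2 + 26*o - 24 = (o - 4)*(o^2 - 5*o + 6) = (o - 4)*(o - 2)*(o - 3)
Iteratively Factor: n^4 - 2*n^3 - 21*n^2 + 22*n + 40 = (n + 4)*(n^3 - 6*n^2 + 3*n + 10) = (n - 5)*(n + 4)*(n^2 - n - 2) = (n - 5)*(n - 2)*(n + 4)*(n + 1)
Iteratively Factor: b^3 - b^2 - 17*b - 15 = (b - 5)*(b^2 + 4*b + 3) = (b - 5)*(b + 1)*(b + 3)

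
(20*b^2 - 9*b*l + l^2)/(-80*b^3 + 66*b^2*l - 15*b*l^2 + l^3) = (-4*b + l)/(16*b^2 - 10*b*l + l^2)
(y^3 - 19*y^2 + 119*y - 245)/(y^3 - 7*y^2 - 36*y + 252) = (y^2 - 12*y + 35)/(y^2 - 36)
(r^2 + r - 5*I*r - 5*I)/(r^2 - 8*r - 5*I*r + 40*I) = (r + 1)/(r - 8)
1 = 1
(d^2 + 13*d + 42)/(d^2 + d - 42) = (d + 6)/(d - 6)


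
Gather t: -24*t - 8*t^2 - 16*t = -8*t^2 - 40*t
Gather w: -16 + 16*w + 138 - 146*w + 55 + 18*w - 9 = 168 - 112*w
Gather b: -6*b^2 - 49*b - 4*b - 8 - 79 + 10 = -6*b^2 - 53*b - 77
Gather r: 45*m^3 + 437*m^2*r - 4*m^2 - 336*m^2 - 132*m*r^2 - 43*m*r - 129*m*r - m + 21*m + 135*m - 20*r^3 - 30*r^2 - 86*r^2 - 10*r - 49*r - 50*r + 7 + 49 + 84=45*m^3 - 340*m^2 + 155*m - 20*r^3 + r^2*(-132*m - 116) + r*(437*m^2 - 172*m - 109) + 140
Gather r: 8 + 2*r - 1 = 2*r + 7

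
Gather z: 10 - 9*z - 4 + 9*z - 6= 0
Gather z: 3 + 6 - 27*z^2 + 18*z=-27*z^2 + 18*z + 9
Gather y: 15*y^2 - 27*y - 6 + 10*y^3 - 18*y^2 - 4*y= 10*y^3 - 3*y^2 - 31*y - 6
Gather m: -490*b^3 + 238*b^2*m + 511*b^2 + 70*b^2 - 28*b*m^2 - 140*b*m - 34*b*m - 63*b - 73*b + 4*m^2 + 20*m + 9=-490*b^3 + 581*b^2 - 136*b + m^2*(4 - 28*b) + m*(238*b^2 - 174*b + 20) + 9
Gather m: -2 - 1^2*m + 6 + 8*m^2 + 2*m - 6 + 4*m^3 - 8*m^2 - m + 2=4*m^3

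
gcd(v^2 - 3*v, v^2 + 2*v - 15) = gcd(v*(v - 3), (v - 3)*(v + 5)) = v - 3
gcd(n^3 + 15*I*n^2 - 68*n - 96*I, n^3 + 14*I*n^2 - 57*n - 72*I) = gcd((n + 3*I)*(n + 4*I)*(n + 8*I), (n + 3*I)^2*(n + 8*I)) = n^2 + 11*I*n - 24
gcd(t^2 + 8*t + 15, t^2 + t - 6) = t + 3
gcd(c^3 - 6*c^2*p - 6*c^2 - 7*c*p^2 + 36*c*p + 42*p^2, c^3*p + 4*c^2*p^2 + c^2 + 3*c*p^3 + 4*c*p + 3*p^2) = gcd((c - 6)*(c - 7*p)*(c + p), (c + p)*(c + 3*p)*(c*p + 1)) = c + p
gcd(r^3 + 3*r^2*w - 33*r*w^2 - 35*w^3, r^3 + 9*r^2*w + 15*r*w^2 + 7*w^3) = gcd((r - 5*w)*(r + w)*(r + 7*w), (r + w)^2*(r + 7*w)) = r^2 + 8*r*w + 7*w^2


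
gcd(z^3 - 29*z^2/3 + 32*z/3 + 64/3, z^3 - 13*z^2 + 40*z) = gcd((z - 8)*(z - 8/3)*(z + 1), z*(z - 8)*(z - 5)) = z - 8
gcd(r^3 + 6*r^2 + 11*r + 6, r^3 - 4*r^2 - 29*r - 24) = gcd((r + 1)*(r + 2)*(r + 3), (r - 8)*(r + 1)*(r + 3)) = r^2 + 4*r + 3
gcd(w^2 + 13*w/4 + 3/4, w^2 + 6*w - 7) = 1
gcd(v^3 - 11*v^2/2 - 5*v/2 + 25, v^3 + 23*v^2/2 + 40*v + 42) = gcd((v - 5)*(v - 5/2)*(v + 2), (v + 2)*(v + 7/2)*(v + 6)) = v + 2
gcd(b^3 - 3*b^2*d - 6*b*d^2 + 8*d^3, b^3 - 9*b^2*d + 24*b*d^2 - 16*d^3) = b^2 - 5*b*d + 4*d^2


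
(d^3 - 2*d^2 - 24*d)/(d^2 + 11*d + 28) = d*(d - 6)/(d + 7)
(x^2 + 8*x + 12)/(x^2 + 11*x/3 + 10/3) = 3*(x + 6)/(3*x + 5)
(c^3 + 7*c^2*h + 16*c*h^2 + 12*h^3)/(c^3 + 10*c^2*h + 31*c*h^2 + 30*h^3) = (c + 2*h)/(c + 5*h)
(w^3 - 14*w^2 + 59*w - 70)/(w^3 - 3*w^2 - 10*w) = (w^2 - 9*w + 14)/(w*(w + 2))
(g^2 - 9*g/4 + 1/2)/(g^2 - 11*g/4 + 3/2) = (4*g - 1)/(4*g - 3)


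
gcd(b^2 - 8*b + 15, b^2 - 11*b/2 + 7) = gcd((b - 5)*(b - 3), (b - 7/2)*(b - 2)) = 1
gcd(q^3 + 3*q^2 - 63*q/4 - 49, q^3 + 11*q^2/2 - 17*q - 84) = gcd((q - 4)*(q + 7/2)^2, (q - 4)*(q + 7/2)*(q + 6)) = q^2 - q/2 - 14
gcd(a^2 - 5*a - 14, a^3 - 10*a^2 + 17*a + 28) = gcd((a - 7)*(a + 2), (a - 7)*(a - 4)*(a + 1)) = a - 7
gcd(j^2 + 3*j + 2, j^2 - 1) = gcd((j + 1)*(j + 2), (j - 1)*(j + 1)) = j + 1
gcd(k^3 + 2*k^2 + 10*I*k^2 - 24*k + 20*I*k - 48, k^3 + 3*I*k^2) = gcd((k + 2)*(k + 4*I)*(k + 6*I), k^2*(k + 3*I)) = 1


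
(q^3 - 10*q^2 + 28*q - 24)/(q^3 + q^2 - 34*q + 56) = (q^2 - 8*q + 12)/(q^2 + 3*q - 28)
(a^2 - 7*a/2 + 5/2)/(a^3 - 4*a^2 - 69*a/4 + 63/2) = 2*(2*a^2 - 7*a + 5)/(4*a^3 - 16*a^2 - 69*a + 126)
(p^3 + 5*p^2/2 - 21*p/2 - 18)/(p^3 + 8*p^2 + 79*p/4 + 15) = 2*(p - 3)/(2*p + 5)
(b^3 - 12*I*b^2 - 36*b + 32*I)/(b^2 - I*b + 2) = (b^2 - 10*I*b - 16)/(b + I)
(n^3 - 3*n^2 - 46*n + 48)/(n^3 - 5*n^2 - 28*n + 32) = (n + 6)/(n + 4)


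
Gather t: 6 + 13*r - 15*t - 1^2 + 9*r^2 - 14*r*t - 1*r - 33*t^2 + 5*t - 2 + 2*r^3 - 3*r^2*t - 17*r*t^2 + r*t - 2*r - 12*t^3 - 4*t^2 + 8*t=2*r^3 + 9*r^2 + 10*r - 12*t^3 + t^2*(-17*r - 37) + t*(-3*r^2 - 13*r - 2) + 3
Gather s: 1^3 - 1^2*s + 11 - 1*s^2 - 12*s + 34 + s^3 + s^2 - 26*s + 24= s^3 - 39*s + 70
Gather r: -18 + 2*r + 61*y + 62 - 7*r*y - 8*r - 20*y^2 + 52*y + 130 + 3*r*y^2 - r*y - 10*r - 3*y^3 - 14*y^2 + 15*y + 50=r*(3*y^2 - 8*y - 16) - 3*y^3 - 34*y^2 + 128*y + 224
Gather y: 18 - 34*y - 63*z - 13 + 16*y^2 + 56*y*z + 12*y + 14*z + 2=16*y^2 + y*(56*z - 22) - 49*z + 7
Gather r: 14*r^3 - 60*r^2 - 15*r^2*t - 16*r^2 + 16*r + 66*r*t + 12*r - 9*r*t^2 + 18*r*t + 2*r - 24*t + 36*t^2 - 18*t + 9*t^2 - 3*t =14*r^3 + r^2*(-15*t - 76) + r*(-9*t^2 + 84*t + 30) + 45*t^2 - 45*t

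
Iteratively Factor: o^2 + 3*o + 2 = (o + 1)*(o + 2)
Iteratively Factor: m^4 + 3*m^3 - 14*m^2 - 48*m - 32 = (m - 4)*(m^3 + 7*m^2 + 14*m + 8) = (m - 4)*(m + 4)*(m^2 + 3*m + 2) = (m - 4)*(m + 2)*(m + 4)*(m + 1)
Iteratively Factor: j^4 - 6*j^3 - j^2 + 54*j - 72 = (j - 2)*(j^3 - 4*j^2 - 9*j + 36) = (j - 3)*(j - 2)*(j^2 - j - 12) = (j - 3)*(j - 2)*(j + 3)*(j - 4)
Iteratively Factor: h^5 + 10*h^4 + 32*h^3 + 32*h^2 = (h + 4)*(h^4 + 6*h^3 + 8*h^2) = h*(h + 4)*(h^3 + 6*h^2 + 8*h) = h*(h + 2)*(h + 4)*(h^2 + 4*h) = h*(h + 2)*(h + 4)^2*(h)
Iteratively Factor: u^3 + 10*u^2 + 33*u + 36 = (u + 3)*(u^2 + 7*u + 12) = (u + 3)*(u + 4)*(u + 3)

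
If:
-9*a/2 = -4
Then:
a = 8/9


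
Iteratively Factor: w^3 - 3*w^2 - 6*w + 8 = (w + 2)*(w^2 - 5*w + 4) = (w - 1)*(w + 2)*(w - 4)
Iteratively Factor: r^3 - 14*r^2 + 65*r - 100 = (r - 5)*(r^2 - 9*r + 20) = (r - 5)^2*(r - 4)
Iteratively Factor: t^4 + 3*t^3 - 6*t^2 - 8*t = (t)*(t^3 + 3*t^2 - 6*t - 8) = t*(t + 4)*(t^2 - t - 2) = t*(t - 2)*(t + 4)*(t + 1)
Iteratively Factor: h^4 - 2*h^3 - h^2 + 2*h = (h - 2)*(h^3 - h) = (h - 2)*(h - 1)*(h^2 + h) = (h - 2)*(h - 1)*(h + 1)*(h)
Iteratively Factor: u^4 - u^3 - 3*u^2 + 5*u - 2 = (u - 1)*(u^3 - 3*u + 2) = (u - 1)*(u + 2)*(u^2 - 2*u + 1) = (u - 1)^2*(u + 2)*(u - 1)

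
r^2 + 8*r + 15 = (r + 3)*(r + 5)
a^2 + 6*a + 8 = (a + 2)*(a + 4)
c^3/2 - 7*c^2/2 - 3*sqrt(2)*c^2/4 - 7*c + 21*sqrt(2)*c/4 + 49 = (c/2 + sqrt(2))*(c - 7)*(c - 7*sqrt(2)/2)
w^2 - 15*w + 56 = (w - 8)*(w - 7)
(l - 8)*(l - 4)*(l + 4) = l^3 - 8*l^2 - 16*l + 128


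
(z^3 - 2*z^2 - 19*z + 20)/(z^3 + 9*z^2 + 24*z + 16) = (z^2 - 6*z + 5)/(z^2 + 5*z + 4)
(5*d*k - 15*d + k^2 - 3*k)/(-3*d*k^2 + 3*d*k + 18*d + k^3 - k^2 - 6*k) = (-5*d - k)/(3*d*k + 6*d - k^2 - 2*k)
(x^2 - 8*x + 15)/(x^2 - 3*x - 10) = (x - 3)/(x + 2)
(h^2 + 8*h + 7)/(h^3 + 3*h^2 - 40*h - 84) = (h + 1)/(h^2 - 4*h - 12)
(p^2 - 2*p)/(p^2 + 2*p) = (p - 2)/(p + 2)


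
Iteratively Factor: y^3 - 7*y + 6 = (y + 3)*(y^2 - 3*y + 2) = (y - 1)*(y + 3)*(y - 2)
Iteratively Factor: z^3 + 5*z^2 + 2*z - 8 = (z + 4)*(z^2 + z - 2) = (z + 2)*(z + 4)*(z - 1)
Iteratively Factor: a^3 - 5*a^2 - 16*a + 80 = (a + 4)*(a^2 - 9*a + 20) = (a - 4)*(a + 4)*(a - 5)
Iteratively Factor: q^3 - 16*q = (q + 4)*(q^2 - 4*q) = (q - 4)*(q + 4)*(q)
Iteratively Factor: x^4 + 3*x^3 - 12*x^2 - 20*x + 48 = (x - 2)*(x^3 + 5*x^2 - 2*x - 24) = (x - 2)^2*(x^2 + 7*x + 12) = (x - 2)^2*(x + 4)*(x + 3)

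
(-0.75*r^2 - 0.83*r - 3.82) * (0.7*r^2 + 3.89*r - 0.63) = -0.525*r^4 - 3.4985*r^3 - 5.4302*r^2 - 14.3369*r + 2.4066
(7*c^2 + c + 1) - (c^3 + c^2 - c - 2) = -c^3 + 6*c^2 + 2*c + 3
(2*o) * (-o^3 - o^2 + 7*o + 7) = -2*o^4 - 2*o^3 + 14*o^2 + 14*o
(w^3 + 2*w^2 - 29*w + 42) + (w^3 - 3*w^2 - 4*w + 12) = 2*w^3 - w^2 - 33*w + 54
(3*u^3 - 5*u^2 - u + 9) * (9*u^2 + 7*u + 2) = 27*u^5 - 24*u^4 - 38*u^3 + 64*u^2 + 61*u + 18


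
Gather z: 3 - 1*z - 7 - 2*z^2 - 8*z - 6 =-2*z^2 - 9*z - 10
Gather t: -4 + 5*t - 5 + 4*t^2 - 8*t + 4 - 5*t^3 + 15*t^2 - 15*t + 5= -5*t^3 + 19*t^2 - 18*t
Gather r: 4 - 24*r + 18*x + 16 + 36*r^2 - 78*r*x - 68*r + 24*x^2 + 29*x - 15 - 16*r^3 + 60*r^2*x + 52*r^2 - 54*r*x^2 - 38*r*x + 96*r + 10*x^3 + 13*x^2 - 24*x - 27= -16*r^3 + r^2*(60*x + 88) + r*(-54*x^2 - 116*x + 4) + 10*x^3 + 37*x^2 + 23*x - 22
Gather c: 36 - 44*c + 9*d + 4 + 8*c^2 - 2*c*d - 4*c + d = 8*c^2 + c*(-2*d - 48) + 10*d + 40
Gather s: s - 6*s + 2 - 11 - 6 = -5*s - 15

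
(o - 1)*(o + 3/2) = o^2 + o/2 - 3/2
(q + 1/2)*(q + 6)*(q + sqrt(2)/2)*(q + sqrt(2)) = q^4 + 3*sqrt(2)*q^3/2 + 13*q^3/2 + 4*q^2 + 39*sqrt(2)*q^2/4 + 9*sqrt(2)*q/2 + 13*q/2 + 3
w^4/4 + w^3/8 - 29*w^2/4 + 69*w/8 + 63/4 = (w/4 + 1/4)*(w - 7/2)*(w - 3)*(w + 6)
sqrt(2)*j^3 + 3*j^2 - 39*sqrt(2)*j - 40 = (j - 4*sqrt(2))*(j + 5*sqrt(2))*(sqrt(2)*j + 1)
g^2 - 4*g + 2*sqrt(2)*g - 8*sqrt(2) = (g - 4)*(g + 2*sqrt(2))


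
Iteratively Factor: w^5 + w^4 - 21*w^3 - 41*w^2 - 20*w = (w + 1)*(w^4 - 21*w^2 - 20*w) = (w + 1)*(w + 4)*(w^3 - 4*w^2 - 5*w) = (w + 1)^2*(w + 4)*(w^2 - 5*w) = w*(w + 1)^2*(w + 4)*(w - 5)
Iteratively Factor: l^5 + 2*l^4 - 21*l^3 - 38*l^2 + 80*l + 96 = (l - 2)*(l^4 + 4*l^3 - 13*l^2 - 64*l - 48) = (l - 2)*(l + 1)*(l^3 + 3*l^2 - 16*l - 48) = (l - 2)*(l + 1)*(l + 4)*(l^2 - l - 12) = (l - 2)*(l + 1)*(l + 3)*(l + 4)*(l - 4)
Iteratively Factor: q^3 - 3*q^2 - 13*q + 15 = (q + 3)*(q^2 - 6*q + 5) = (q - 5)*(q + 3)*(q - 1)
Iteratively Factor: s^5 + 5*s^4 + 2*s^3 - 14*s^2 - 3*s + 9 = (s - 1)*(s^4 + 6*s^3 + 8*s^2 - 6*s - 9) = (s - 1)*(s + 3)*(s^3 + 3*s^2 - s - 3) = (s - 1)^2*(s + 3)*(s^2 + 4*s + 3) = (s - 1)^2*(s + 3)^2*(s + 1)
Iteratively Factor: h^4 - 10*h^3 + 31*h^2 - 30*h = (h - 2)*(h^3 - 8*h^2 + 15*h) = (h - 3)*(h - 2)*(h^2 - 5*h) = h*(h - 3)*(h - 2)*(h - 5)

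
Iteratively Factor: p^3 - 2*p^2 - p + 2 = (p - 2)*(p^2 - 1) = (p - 2)*(p + 1)*(p - 1)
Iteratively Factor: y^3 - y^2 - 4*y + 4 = (y - 1)*(y^2 - 4) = (y - 1)*(y + 2)*(y - 2)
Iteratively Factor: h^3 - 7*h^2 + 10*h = (h)*(h^2 - 7*h + 10) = h*(h - 2)*(h - 5)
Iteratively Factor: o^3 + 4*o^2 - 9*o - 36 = (o - 3)*(o^2 + 7*o + 12) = (o - 3)*(o + 4)*(o + 3)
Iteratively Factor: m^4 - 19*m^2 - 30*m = (m)*(m^3 - 19*m - 30) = m*(m + 3)*(m^2 - 3*m - 10) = m*(m - 5)*(m + 3)*(m + 2)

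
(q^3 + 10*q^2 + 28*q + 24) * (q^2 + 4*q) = q^5 + 14*q^4 + 68*q^3 + 136*q^2 + 96*q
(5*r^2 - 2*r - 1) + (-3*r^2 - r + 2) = 2*r^2 - 3*r + 1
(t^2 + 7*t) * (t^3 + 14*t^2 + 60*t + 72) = t^5 + 21*t^4 + 158*t^3 + 492*t^2 + 504*t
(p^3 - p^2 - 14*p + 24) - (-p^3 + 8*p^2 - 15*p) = 2*p^3 - 9*p^2 + p + 24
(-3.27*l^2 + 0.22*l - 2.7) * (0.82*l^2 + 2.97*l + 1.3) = -2.6814*l^4 - 9.5315*l^3 - 5.8116*l^2 - 7.733*l - 3.51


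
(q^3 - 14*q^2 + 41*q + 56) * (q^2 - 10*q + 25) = q^5 - 24*q^4 + 206*q^3 - 704*q^2 + 465*q + 1400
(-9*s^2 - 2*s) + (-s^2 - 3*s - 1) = -10*s^2 - 5*s - 1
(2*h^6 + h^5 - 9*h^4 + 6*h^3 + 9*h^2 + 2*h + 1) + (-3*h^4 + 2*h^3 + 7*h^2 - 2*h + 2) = 2*h^6 + h^5 - 12*h^4 + 8*h^3 + 16*h^2 + 3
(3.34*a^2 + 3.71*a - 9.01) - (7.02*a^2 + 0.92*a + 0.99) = -3.68*a^2 + 2.79*a - 10.0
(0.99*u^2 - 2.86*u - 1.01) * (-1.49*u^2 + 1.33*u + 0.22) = -1.4751*u^4 + 5.5781*u^3 - 2.0811*u^2 - 1.9725*u - 0.2222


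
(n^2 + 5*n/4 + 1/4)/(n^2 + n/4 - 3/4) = (4*n + 1)/(4*n - 3)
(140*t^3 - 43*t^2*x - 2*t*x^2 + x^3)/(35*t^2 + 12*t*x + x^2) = (20*t^2 - 9*t*x + x^2)/(5*t + x)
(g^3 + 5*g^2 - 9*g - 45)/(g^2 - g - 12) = (g^2 + 2*g - 15)/(g - 4)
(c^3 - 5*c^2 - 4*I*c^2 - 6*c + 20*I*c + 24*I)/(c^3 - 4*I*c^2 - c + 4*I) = (c - 6)/(c - 1)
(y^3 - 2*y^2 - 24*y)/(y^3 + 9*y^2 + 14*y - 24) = y*(y - 6)/(y^2 + 5*y - 6)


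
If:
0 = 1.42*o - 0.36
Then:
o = 0.25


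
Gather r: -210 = -210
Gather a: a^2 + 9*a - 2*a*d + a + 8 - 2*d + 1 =a^2 + a*(10 - 2*d) - 2*d + 9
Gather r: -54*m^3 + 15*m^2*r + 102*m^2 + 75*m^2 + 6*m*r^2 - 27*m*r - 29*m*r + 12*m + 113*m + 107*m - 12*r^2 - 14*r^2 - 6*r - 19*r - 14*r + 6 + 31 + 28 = -54*m^3 + 177*m^2 + 232*m + r^2*(6*m - 26) + r*(15*m^2 - 56*m - 39) + 65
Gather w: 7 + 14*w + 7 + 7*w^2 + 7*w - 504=7*w^2 + 21*w - 490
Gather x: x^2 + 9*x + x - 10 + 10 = x^2 + 10*x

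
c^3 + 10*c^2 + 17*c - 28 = (c - 1)*(c + 4)*(c + 7)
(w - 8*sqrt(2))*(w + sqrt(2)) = w^2 - 7*sqrt(2)*w - 16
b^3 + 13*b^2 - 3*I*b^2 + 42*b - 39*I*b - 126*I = (b + 6)*(b + 7)*(b - 3*I)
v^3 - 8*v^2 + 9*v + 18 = (v - 6)*(v - 3)*(v + 1)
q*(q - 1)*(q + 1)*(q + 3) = q^4 + 3*q^3 - q^2 - 3*q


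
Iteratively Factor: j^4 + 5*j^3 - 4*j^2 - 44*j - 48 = (j - 3)*(j^3 + 8*j^2 + 20*j + 16) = (j - 3)*(j + 4)*(j^2 + 4*j + 4) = (j - 3)*(j + 2)*(j + 4)*(j + 2)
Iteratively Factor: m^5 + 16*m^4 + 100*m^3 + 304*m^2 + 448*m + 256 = (m + 4)*(m^4 + 12*m^3 + 52*m^2 + 96*m + 64) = (m + 2)*(m + 4)*(m^3 + 10*m^2 + 32*m + 32) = (m + 2)^2*(m + 4)*(m^2 + 8*m + 16) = (m + 2)^2*(m + 4)^2*(m + 4)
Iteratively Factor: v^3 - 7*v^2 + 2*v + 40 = (v + 2)*(v^2 - 9*v + 20) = (v - 4)*(v + 2)*(v - 5)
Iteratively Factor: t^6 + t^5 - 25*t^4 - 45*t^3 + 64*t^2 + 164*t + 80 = (t + 2)*(t^5 - t^4 - 23*t^3 + t^2 + 62*t + 40) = (t - 2)*(t + 2)*(t^4 + t^3 - 21*t^2 - 41*t - 20) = (t - 2)*(t + 2)*(t + 4)*(t^3 - 3*t^2 - 9*t - 5) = (t - 5)*(t - 2)*(t + 2)*(t + 4)*(t^2 + 2*t + 1) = (t - 5)*(t - 2)*(t + 1)*(t + 2)*(t + 4)*(t + 1)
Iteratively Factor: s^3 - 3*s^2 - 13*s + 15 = (s - 1)*(s^2 - 2*s - 15) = (s - 5)*(s - 1)*(s + 3)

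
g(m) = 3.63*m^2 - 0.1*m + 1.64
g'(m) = 7.26*m - 0.1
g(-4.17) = 65.18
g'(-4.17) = -30.37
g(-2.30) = 21.07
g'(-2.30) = -16.80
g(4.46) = 73.40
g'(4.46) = 32.28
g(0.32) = 1.98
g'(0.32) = 2.22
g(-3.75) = 53.06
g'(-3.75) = -27.32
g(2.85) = 30.84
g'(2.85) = 20.59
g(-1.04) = 5.67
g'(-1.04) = -7.65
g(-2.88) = 32.04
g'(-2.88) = -21.01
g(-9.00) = 296.57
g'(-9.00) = -65.44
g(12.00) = 523.16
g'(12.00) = 87.02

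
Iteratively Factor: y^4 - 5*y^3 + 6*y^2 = (y)*(y^3 - 5*y^2 + 6*y) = y*(y - 3)*(y^2 - 2*y) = y^2*(y - 3)*(y - 2)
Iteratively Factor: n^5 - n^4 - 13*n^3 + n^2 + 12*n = (n + 3)*(n^4 - 4*n^3 - n^2 + 4*n) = (n - 4)*(n + 3)*(n^3 - n) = (n - 4)*(n + 1)*(n + 3)*(n^2 - n) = (n - 4)*(n - 1)*(n + 1)*(n + 3)*(n)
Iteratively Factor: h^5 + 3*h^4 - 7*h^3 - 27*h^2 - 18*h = (h)*(h^4 + 3*h^3 - 7*h^2 - 27*h - 18) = h*(h + 1)*(h^3 + 2*h^2 - 9*h - 18) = h*(h + 1)*(h + 3)*(h^2 - h - 6) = h*(h - 3)*(h + 1)*(h + 3)*(h + 2)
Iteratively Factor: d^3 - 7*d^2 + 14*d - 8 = (d - 4)*(d^2 - 3*d + 2) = (d - 4)*(d - 1)*(d - 2)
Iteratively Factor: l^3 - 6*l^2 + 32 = (l - 4)*(l^2 - 2*l - 8) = (l - 4)^2*(l + 2)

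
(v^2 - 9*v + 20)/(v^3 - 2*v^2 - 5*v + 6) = (v^2 - 9*v + 20)/(v^3 - 2*v^2 - 5*v + 6)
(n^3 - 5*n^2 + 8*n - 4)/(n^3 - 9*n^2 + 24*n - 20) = (n - 1)/(n - 5)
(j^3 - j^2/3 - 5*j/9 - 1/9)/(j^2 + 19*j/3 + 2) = (3*j^2 - 2*j - 1)/(3*(j + 6))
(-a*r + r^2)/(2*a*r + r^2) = (-a + r)/(2*a + r)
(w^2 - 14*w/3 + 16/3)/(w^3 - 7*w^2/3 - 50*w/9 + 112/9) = 3/(3*w + 7)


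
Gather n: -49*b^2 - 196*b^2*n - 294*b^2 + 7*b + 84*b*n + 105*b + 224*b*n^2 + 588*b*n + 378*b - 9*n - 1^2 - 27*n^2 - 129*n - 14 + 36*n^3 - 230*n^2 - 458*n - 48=-343*b^2 + 490*b + 36*n^3 + n^2*(224*b - 257) + n*(-196*b^2 + 672*b - 596) - 63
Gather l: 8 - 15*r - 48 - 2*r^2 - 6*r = -2*r^2 - 21*r - 40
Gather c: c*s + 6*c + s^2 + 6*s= c*(s + 6) + s^2 + 6*s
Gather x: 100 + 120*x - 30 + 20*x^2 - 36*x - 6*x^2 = 14*x^2 + 84*x + 70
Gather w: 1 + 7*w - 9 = 7*w - 8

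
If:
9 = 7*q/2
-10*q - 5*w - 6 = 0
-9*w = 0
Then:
No Solution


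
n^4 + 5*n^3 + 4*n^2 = n^2*(n + 1)*(n + 4)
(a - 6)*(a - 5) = a^2 - 11*a + 30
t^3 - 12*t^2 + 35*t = t*(t - 7)*(t - 5)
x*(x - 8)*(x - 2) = x^3 - 10*x^2 + 16*x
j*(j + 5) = j^2 + 5*j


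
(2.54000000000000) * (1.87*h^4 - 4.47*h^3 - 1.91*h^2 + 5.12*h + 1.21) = 4.7498*h^4 - 11.3538*h^3 - 4.8514*h^2 + 13.0048*h + 3.0734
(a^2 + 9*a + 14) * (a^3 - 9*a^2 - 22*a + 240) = a^5 - 89*a^3 - 84*a^2 + 1852*a + 3360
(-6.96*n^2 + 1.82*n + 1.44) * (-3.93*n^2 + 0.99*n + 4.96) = 27.3528*n^4 - 14.043*n^3 - 38.379*n^2 + 10.4528*n + 7.1424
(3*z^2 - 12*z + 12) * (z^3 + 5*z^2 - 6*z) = 3*z^5 + 3*z^4 - 66*z^3 + 132*z^2 - 72*z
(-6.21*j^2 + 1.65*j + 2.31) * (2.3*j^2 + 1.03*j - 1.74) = -14.283*j^4 - 2.6013*j^3 + 17.8179*j^2 - 0.4917*j - 4.0194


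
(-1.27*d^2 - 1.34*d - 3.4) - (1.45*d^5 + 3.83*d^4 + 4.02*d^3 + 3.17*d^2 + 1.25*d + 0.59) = -1.45*d^5 - 3.83*d^4 - 4.02*d^3 - 4.44*d^2 - 2.59*d - 3.99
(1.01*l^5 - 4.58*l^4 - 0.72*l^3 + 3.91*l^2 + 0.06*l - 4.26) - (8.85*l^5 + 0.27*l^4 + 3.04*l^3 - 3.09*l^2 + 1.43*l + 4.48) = -7.84*l^5 - 4.85*l^4 - 3.76*l^3 + 7.0*l^2 - 1.37*l - 8.74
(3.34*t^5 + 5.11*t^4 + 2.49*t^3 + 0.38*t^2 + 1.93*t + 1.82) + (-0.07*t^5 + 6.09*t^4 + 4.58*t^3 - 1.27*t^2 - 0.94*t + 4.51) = 3.27*t^5 + 11.2*t^4 + 7.07*t^3 - 0.89*t^2 + 0.99*t + 6.33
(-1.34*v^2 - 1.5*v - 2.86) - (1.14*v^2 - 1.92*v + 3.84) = -2.48*v^2 + 0.42*v - 6.7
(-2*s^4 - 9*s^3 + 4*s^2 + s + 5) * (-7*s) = 14*s^5 + 63*s^4 - 28*s^3 - 7*s^2 - 35*s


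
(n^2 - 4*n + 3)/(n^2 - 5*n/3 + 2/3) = 3*(n - 3)/(3*n - 2)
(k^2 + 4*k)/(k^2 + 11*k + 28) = k/(k + 7)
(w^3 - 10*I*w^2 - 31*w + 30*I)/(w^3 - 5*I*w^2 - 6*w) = (w - 5*I)/w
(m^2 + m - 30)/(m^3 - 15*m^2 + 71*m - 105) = (m + 6)/(m^2 - 10*m + 21)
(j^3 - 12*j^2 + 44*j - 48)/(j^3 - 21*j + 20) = (j^2 - 8*j + 12)/(j^2 + 4*j - 5)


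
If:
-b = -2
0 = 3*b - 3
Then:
No Solution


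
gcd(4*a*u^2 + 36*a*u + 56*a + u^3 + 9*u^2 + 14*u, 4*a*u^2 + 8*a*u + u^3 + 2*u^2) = 4*a*u + 8*a + u^2 + 2*u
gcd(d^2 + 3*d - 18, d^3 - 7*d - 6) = d - 3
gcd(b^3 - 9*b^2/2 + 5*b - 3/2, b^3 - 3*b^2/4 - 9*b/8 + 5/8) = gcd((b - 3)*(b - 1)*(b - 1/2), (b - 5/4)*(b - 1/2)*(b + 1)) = b - 1/2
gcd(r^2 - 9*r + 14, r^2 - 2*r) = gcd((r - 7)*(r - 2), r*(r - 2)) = r - 2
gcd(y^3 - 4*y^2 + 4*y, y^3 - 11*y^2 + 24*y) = y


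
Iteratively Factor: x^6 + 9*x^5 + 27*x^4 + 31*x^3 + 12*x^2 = (x + 1)*(x^5 + 8*x^4 + 19*x^3 + 12*x^2) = (x + 1)^2*(x^4 + 7*x^3 + 12*x^2) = x*(x + 1)^2*(x^3 + 7*x^2 + 12*x) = x^2*(x + 1)^2*(x^2 + 7*x + 12) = x^2*(x + 1)^2*(x + 3)*(x + 4)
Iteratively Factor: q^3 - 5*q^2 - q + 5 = (q - 5)*(q^2 - 1) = (q - 5)*(q + 1)*(q - 1)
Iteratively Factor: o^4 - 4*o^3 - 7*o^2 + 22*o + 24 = (o - 3)*(o^3 - o^2 - 10*o - 8) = (o - 4)*(o - 3)*(o^2 + 3*o + 2) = (o - 4)*(o - 3)*(o + 2)*(o + 1)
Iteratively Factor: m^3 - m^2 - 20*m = (m)*(m^2 - m - 20) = m*(m + 4)*(m - 5)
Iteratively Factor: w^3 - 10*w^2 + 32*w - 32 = (w - 4)*(w^2 - 6*w + 8) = (w - 4)^2*(w - 2)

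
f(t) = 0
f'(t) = 0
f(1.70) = 0.00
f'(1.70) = 0.00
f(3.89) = 0.00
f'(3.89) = 0.00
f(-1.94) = 0.00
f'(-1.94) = 0.00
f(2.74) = 0.00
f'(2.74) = 0.00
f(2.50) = 0.00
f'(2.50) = 0.00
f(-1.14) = 0.00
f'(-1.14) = 0.00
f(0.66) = 0.00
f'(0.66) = 0.00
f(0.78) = 0.00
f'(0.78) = 0.00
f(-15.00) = 0.00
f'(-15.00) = 0.00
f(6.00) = 0.00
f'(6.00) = 0.00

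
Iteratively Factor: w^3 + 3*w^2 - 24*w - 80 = (w + 4)*(w^2 - w - 20) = (w + 4)^2*(w - 5)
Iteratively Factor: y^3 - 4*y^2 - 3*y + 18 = (y - 3)*(y^2 - y - 6) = (y - 3)^2*(y + 2)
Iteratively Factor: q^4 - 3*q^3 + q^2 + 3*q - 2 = (q - 2)*(q^3 - q^2 - q + 1) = (q - 2)*(q - 1)*(q^2 - 1) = (q - 2)*(q - 1)*(q + 1)*(q - 1)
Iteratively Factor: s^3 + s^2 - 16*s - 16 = (s - 4)*(s^2 + 5*s + 4) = (s - 4)*(s + 1)*(s + 4)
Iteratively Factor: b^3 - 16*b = (b + 4)*(b^2 - 4*b) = b*(b + 4)*(b - 4)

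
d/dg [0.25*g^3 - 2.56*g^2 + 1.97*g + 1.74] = 0.75*g^2 - 5.12*g + 1.97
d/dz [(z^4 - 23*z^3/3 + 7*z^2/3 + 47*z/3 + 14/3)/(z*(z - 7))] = 2*z - 2/3 + 2/(3*z^2)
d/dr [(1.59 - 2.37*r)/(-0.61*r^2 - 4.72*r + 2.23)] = (-1.4457*r^2 + 1.9398*r + 2.2197)/(0.3721*r^4 + 5.7584*r^3 + 19.5578*r^2 - 21.0512*r + 4.9729)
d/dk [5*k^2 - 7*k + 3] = 10*k - 7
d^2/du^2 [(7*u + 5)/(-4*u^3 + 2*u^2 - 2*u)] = (-84*u^5 - 78*u^4 + 87*u^3 - 45*u^2 + 15*u - 5)/(u^3*(8*u^6 - 12*u^5 + 18*u^4 - 13*u^3 + 9*u^2 - 3*u + 1))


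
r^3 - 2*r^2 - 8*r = r*(r - 4)*(r + 2)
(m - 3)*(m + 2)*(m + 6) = m^3 + 5*m^2 - 12*m - 36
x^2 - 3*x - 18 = (x - 6)*(x + 3)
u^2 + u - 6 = (u - 2)*(u + 3)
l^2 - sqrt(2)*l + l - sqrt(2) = (l + 1)*(l - sqrt(2))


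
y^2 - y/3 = y*(y - 1/3)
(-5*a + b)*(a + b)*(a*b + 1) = -5*a^3*b - 4*a^2*b^2 - 5*a^2 + a*b^3 - 4*a*b + b^2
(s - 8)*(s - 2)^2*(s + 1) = s^4 - 11*s^3 + 24*s^2 + 4*s - 32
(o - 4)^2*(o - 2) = o^3 - 10*o^2 + 32*o - 32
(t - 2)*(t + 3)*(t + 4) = t^3 + 5*t^2 - 2*t - 24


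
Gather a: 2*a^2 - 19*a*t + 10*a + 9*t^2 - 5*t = 2*a^2 + a*(10 - 19*t) + 9*t^2 - 5*t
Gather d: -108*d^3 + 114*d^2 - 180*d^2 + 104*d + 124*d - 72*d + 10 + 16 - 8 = -108*d^3 - 66*d^2 + 156*d + 18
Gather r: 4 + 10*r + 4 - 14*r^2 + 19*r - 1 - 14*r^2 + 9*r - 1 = -28*r^2 + 38*r + 6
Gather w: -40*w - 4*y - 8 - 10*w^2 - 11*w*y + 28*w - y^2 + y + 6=-10*w^2 + w*(-11*y - 12) - y^2 - 3*y - 2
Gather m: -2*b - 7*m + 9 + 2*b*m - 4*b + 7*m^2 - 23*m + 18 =-6*b + 7*m^2 + m*(2*b - 30) + 27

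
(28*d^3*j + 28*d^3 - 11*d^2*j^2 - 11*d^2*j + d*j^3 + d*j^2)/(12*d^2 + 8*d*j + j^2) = d*(28*d^2*j + 28*d^2 - 11*d*j^2 - 11*d*j + j^3 + j^2)/(12*d^2 + 8*d*j + j^2)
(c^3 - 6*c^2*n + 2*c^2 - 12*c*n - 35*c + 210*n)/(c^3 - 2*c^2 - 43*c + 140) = (c - 6*n)/(c - 4)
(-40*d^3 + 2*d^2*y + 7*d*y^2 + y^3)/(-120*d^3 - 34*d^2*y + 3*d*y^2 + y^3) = (-2*d + y)/(-6*d + y)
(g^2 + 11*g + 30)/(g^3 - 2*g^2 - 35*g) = (g + 6)/(g*(g - 7))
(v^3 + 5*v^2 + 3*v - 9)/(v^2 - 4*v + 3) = (v^2 + 6*v + 9)/(v - 3)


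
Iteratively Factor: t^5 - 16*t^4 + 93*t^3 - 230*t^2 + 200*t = (t - 5)*(t^4 - 11*t^3 + 38*t^2 - 40*t) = (t - 5)^2*(t^3 - 6*t^2 + 8*t) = (t - 5)^2*(t - 2)*(t^2 - 4*t) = t*(t - 5)^2*(t - 2)*(t - 4)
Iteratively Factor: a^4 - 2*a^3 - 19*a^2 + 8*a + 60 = (a + 3)*(a^3 - 5*a^2 - 4*a + 20) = (a - 5)*(a + 3)*(a^2 - 4) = (a - 5)*(a - 2)*(a + 3)*(a + 2)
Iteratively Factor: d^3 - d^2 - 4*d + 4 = (d - 2)*(d^2 + d - 2) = (d - 2)*(d - 1)*(d + 2)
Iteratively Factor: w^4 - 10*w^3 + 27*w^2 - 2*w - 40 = (w - 4)*(w^3 - 6*w^2 + 3*w + 10) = (w - 5)*(w - 4)*(w^2 - w - 2) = (w - 5)*(w - 4)*(w - 2)*(w + 1)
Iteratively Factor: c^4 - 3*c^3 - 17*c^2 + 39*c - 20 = (c - 5)*(c^3 + 2*c^2 - 7*c + 4) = (c - 5)*(c - 1)*(c^2 + 3*c - 4) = (c - 5)*(c - 1)*(c + 4)*(c - 1)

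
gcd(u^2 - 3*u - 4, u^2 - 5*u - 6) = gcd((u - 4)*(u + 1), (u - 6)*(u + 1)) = u + 1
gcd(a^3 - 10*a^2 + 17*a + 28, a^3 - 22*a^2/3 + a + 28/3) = a^2 - 6*a - 7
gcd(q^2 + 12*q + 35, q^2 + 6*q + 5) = q + 5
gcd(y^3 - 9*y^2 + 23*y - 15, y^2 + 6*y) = 1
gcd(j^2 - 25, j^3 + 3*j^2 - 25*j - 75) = j^2 - 25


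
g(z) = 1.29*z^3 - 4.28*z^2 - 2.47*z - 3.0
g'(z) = 3.87*z^2 - 8.56*z - 2.47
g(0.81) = -7.12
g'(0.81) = -6.86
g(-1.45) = -12.35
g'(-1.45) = 18.08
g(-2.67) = -51.47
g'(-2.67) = 47.97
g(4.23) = 7.61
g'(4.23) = 30.57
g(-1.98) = -24.90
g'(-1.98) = 29.65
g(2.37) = -15.72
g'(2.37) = -1.02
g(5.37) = 60.08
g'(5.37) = 63.16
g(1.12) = -9.32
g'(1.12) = -7.20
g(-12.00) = -2818.80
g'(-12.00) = 657.53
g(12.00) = 1580.16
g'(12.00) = 452.09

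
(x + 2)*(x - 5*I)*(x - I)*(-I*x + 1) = -I*x^4 - 5*x^3 - 2*I*x^3 - 10*x^2 - I*x^2 - 5*x - 2*I*x - 10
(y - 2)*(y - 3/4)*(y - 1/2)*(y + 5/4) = y^4 - 2*y^3 - 19*y^2/16 + 91*y/32 - 15/16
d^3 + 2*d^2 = d^2*(d + 2)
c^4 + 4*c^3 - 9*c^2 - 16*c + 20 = (c - 2)*(c - 1)*(c + 2)*(c + 5)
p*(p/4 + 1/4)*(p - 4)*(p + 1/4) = p^4/4 - 11*p^3/16 - 19*p^2/16 - p/4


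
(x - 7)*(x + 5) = x^2 - 2*x - 35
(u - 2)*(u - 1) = u^2 - 3*u + 2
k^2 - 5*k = k*(k - 5)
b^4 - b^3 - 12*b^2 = b^2*(b - 4)*(b + 3)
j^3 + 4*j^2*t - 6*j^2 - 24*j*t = j*(j - 6)*(j + 4*t)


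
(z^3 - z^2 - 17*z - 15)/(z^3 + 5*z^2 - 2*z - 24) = (z^2 - 4*z - 5)/(z^2 + 2*z - 8)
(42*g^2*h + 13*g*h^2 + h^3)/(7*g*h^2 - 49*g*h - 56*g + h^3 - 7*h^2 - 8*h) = h*(6*g + h)/(h^2 - 7*h - 8)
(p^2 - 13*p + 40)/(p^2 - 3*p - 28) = (-p^2 + 13*p - 40)/(-p^2 + 3*p + 28)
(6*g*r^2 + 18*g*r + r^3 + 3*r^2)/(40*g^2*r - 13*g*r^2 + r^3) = (6*g*r + 18*g + r^2 + 3*r)/(40*g^2 - 13*g*r + r^2)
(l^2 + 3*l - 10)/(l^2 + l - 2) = (l^2 + 3*l - 10)/(l^2 + l - 2)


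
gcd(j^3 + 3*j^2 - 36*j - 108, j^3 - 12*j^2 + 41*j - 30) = j - 6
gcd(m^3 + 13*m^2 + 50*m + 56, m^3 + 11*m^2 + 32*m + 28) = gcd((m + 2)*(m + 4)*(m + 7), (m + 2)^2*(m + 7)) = m^2 + 9*m + 14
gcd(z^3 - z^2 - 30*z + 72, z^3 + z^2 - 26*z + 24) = z^2 + 2*z - 24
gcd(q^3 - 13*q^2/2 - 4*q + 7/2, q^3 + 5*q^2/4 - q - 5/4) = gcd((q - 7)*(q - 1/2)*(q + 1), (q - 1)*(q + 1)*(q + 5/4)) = q + 1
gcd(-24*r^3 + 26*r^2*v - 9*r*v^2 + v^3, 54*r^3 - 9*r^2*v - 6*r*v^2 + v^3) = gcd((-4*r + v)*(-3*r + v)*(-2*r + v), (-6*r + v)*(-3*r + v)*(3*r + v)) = 3*r - v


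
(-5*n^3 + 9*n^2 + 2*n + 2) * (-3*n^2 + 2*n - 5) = 15*n^5 - 37*n^4 + 37*n^3 - 47*n^2 - 6*n - 10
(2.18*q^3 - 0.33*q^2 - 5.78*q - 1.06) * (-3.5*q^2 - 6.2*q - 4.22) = -7.63*q^5 - 12.361*q^4 + 13.0764*q^3 + 40.9386*q^2 + 30.9636*q + 4.4732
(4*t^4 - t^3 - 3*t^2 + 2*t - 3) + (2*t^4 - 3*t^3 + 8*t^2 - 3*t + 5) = 6*t^4 - 4*t^3 + 5*t^2 - t + 2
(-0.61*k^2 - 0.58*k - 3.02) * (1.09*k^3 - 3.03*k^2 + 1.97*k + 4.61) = -0.6649*k^5 + 1.2161*k^4 - 2.7361*k^3 + 5.1959*k^2 - 8.6232*k - 13.9222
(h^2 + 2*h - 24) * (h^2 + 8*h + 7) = h^4 + 10*h^3 - h^2 - 178*h - 168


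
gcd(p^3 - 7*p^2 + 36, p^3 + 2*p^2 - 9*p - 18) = p^2 - p - 6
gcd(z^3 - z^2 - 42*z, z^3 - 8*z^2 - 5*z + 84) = z - 7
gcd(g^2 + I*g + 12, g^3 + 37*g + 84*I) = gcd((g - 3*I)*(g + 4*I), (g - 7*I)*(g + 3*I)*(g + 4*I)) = g + 4*I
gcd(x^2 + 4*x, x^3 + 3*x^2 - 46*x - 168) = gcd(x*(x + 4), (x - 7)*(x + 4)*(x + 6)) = x + 4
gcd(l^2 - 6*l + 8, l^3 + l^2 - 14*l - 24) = l - 4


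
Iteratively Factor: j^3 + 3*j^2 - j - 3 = (j - 1)*(j^2 + 4*j + 3) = (j - 1)*(j + 3)*(j + 1)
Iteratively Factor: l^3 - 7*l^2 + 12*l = (l - 4)*(l^2 - 3*l) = l*(l - 4)*(l - 3)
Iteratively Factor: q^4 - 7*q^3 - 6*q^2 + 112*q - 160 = (q - 4)*(q^3 - 3*q^2 - 18*q + 40) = (q - 5)*(q - 4)*(q^2 + 2*q - 8) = (q - 5)*(q - 4)*(q - 2)*(q + 4)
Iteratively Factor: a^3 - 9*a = (a - 3)*(a^2 + 3*a) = (a - 3)*(a + 3)*(a)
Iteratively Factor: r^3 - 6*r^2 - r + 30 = (r + 2)*(r^2 - 8*r + 15) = (r - 5)*(r + 2)*(r - 3)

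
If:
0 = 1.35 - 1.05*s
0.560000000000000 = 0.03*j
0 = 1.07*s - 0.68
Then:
No Solution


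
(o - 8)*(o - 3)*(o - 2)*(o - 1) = o^4 - 14*o^3 + 59*o^2 - 94*o + 48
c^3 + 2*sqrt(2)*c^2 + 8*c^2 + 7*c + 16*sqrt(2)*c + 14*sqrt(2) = (c + 1)*(c + 7)*(c + 2*sqrt(2))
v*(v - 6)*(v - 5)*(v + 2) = v^4 - 9*v^3 + 8*v^2 + 60*v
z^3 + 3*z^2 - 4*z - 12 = (z - 2)*(z + 2)*(z + 3)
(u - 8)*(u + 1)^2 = u^3 - 6*u^2 - 15*u - 8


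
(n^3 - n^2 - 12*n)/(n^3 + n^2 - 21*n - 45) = n*(n - 4)/(n^2 - 2*n - 15)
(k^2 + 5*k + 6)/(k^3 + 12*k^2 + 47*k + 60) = (k + 2)/(k^2 + 9*k + 20)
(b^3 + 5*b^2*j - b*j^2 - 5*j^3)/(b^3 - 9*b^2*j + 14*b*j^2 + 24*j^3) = (b^2 + 4*b*j - 5*j^2)/(b^2 - 10*b*j + 24*j^2)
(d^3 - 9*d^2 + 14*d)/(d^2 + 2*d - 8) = d*(d - 7)/(d + 4)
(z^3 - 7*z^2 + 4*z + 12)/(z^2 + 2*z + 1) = (z^2 - 8*z + 12)/(z + 1)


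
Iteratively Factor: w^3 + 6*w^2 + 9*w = (w + 3)*(w^2 + 3*w) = w*(w + 3)*(w + 3)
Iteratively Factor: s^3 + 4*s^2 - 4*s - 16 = (s + 2)*(s^2 + 2*s - 8) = (s - 2)*(s + 2)*(s + 4)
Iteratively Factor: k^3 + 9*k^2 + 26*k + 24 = (k + 3)*(k^2 + 6*k + 8) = (k + 2)*(k + 3)*(k + 4)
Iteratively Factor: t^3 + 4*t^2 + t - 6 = (t + 2)*(t^2 + 2*t - 3) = (t + 2)*(t + 3)*(t - 1)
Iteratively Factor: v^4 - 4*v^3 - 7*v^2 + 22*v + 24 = (v - 3)*(v^3 - v^2 - 10*v - 8) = (v - 3)*(v + 2)*(v^2 - 3*v - 4) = (v - 3)*(v + 1)*(v + 2)*(v - 4)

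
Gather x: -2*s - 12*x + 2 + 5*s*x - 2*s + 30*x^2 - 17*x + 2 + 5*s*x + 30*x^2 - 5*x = -4*s + 60*x^2 + x*(10*s - 34) + 4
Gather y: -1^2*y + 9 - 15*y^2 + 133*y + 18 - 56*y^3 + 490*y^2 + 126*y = -56*y^3 + 475*y^2 + 258*y + 27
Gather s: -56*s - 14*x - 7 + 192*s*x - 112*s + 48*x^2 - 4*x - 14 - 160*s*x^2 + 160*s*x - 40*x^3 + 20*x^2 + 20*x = s*(-160*x^2 + 352*x - 168) - 40*x^3 + 68*x^2 + 2*x - 21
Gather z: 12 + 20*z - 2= 20*z + 10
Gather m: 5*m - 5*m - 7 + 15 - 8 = 0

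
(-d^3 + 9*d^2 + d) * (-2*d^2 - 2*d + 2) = 2*d^5 - 16*d^4 - 22*d^3 + 16*d^2 + 2*d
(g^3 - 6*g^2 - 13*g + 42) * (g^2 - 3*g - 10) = g^5 - 9*g^4 - 5*g^3 + 141*g^2 + 4*g - 420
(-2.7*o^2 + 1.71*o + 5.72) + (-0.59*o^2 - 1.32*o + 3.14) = -3.29*o^2 + 0.39*o + 8.86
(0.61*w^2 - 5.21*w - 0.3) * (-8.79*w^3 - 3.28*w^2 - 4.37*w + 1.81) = -5.3619*w^5 + 43.7951*w^4 + 17.0601*w^3 + 24.8558*w^2 - 8.1191*w - 0.543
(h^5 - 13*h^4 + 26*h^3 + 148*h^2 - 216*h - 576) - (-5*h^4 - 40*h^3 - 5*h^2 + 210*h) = h^5 - 8*h^4 + 66*h^3 + 153*h^2 - 426*h - 576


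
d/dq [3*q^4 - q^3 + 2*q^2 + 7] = q*(12*q^2 - 3*q + 4)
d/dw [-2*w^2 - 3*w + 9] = -4*w - 3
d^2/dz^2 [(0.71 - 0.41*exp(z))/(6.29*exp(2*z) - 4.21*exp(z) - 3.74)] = (-16.221281*exp(4*z) + 101.504875*exp(3*z) - 114.274833*exp(2*z) + 85.849589*exp(z) - 16.91415)*exp(z)/(248.858189*exp(6*z) - 499.694583*exp(5*z) - 109.455435*exp(4*z) + 519.612935*exp(3*z) + 65.08161*exp(2*z) - 176.663388*exp(z) - 52.313624)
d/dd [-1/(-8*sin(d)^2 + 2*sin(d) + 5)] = 2*(1 - 8*sin(d))*cos(d)/(-8*sin(d)^2 + 2*sin(d) + 5)^2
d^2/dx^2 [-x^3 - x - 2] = -6*x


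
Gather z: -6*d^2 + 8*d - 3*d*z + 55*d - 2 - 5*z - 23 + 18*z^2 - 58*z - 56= -6*d^2 + 63*d + 18*z^2 + z*(-3*d - 63) - 81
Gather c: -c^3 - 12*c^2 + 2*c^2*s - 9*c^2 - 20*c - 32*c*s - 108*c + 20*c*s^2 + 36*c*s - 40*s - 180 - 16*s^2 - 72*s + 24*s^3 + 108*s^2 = -c^3 + c^2*(2*s - 21) + c*(20*s^2 + 4*s - 128) + 24*s^3 + 92*s^2 - 112*s - 180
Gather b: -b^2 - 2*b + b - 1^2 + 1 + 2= -b^2 - b + 2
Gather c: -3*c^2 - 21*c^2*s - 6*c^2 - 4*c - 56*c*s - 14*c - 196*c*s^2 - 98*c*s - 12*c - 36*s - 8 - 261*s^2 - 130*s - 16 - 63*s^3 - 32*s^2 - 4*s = c^2*(-21*s - 9) + c*(-196*s^2 - 154*s - 30) - 63*s^3 - 293*s^2 - 170*s - 24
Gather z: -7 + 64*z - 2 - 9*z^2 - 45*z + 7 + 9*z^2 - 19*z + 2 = 0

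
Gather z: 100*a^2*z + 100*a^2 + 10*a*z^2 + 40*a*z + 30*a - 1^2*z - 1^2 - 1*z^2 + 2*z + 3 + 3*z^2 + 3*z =100*a^2 + 30*a + z^2*(10*a + 2) + z*(100*a^2 + 40*a + 4) + 2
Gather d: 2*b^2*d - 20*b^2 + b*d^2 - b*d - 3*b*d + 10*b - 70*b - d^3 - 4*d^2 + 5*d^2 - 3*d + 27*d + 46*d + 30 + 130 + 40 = -20*b^2 - 60*b - d^3 + d^2*(b + 1) + d*(2*b^2 - 4*b + 70) + 200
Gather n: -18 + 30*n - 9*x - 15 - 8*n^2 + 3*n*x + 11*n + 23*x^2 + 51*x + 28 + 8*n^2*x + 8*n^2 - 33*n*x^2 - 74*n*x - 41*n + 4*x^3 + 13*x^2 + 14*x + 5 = 8*n^2*x + n*(-33*x^2 - 71*x) + 4*x^3 + 36*x^2 + 56*x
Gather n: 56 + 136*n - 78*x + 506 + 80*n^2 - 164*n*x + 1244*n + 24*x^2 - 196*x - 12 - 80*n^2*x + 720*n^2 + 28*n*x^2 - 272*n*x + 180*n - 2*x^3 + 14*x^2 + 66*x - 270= n^2*(800 - 80*x) + n*(28*x^2 - 436*x + 1560) - 2*x^3 + 38*x^2 - 208*x + 280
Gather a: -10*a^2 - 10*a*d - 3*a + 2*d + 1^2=-10*a^2 + a*(-10*d - 3) + 2*d + 1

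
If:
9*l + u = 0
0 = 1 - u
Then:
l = -1/9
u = 1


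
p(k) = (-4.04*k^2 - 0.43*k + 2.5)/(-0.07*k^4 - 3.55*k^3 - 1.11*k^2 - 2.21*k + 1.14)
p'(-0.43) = 2.73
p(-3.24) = -0.35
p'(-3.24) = -0.08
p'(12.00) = -0.01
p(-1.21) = -0.35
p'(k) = (-8.08*k - 0.43)/(-0.07*k^4 - 3.55*k^3 - 1.11*k^2 - 2.21*k + 1.14) + (-4.04*k^2 - 0.43*k + 2.5)*(0.28*k^3 + 10.65*k^2 + 2.22*k + 2.21)/(-0.07*k^4 - 3.55*k^3 - 1.11*k^2 - 2.21*k + 1.14)^2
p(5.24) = 0.18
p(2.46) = 0.35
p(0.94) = 0.30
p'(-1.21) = 0.51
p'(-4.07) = -0.06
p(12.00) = 0.08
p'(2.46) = -0.09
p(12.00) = 0.08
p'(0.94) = 0.78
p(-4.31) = -0.28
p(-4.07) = -0.30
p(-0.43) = 0.90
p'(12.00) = -0.01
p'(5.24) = -0.03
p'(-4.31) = -0.05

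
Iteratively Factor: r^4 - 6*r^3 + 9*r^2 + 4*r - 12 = (r - 3)*(r^3 - 3*r^2 + 4) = (r - 3)*(r - 2)*(r^2 - r - 2) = (r - 3)*(r - 2)^2*(r + 1)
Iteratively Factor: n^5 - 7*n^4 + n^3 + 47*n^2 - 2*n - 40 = (n - 5)*(n^4 - 2*n^3 - 9*n^2 + 2*n + 8) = (n - 5)*(n - 1)*(n^3 - n^2 - 10*n - 8) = (n - 5)*(n - 4)*(n - 1)*(n^2 + 3*n + 2) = (n - 5)*(n - 4)*(n - 1)*(n + 1)*(n + 2)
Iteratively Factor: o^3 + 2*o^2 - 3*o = (o - 1)*(o^2 + 3*o) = o*(o - 1)*(o + 3)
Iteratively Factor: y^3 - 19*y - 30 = (y + 3)*(y^2 - 3*y - 10) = (y + 2)*(y + 3)*(y - 5)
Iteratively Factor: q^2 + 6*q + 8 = (q + 2)*(q + 4)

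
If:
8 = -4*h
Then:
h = -2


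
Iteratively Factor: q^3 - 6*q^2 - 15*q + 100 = (q + 4)*(q^2 - 10*q + 25) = (q - 5)*(q + 4)*(q - 5)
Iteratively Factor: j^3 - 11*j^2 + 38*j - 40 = (j - 4)*(j^2 - 7*j + 10) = (j - 4)*(j - 2)*(j - 5)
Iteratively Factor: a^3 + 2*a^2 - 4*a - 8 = (a - 2)*(a^2 + 4*a + 4) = (a - 2)*(a + 2)*(a + 2)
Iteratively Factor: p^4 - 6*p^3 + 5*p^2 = (p)*(p^3 - 6*p^2 + 5*p) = p^2*(p^2 - 6*p + 5) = p^2*(p - 1)*(p - 5)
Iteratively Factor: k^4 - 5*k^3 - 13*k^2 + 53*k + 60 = (k + 1)*(k^3 - 6*k^2 - 7*k + 60) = (k + 1)*(k + 3)*(k^2 - 9*k + 20) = (k - 5)*(k + 1)*(k + 3)*(k - 4)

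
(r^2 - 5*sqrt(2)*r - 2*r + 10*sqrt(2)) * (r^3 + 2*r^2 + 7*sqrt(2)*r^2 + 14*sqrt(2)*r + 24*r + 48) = r^5 + 2*sqrt(2)*r^4 - 50*r^3 - 128*sqrt(2)*r^2 + 184*r + 480*sqrt(2)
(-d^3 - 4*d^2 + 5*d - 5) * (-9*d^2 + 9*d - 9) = 9*d^5 + 27*d^4 - 72*d^3 + 126*d^2 - 90*d + 45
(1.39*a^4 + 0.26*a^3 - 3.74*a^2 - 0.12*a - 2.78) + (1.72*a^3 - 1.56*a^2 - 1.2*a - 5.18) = 1.39*a^4 + 1.98*a^3 - 5.3*a^2 - 1.32*a - 7.96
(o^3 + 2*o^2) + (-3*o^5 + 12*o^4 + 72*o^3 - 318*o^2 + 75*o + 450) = -3*o^5 + 12*o^4 + 73*o^3 - 316*o^2 + 75*o + 450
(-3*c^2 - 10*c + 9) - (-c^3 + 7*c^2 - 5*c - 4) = c^3 - 10*c^2 - 5*c + 13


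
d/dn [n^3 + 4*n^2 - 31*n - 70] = 3*n^2 + 8*n - 31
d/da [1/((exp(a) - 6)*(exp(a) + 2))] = 2*(2 - exp(a))*exp(a)/(exp(4*a) - 8*exp(3*a) - 8*exp(2*a) + 96*exp(a) + 144)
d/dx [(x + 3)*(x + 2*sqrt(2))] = 2*x + 2*sqrt(2) + 3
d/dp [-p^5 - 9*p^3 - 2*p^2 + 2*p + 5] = -5*p^4 - 27*p^2 - 4*p + 2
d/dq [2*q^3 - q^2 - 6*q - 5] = 6*q^2 - 2*q - 6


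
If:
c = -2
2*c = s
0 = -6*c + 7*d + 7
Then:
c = -2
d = -19/7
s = -4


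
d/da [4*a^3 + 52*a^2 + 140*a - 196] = 12*a^2 + 104*a + 140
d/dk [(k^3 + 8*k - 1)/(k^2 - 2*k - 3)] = (k^4 - 4*k^3 - 17*k^2 + 2*k - 26)/(k^4 - 4*k^3 - 2*k^2 + 12*k + 9)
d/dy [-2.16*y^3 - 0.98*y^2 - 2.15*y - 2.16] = -6.48*y^2 - 1.96*y - 2.15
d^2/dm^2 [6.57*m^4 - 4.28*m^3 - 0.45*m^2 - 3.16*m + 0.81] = 78.84*m^2 - 25.68*m - 0.9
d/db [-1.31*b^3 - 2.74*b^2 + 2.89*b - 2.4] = -3.93*b^2 - 5.48*b + 2.89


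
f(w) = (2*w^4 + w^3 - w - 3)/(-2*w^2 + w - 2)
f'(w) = (4*w - 1)*(2*w^4 + w^3 - w - 3)/(-2*w^2 + w - 2)^2 + (8*w^3 + 3*w^2 - 1)/(-2*w^2 + w - 2) = (-8*w^5 + 4*w^4 - 14*w^3 - 8*w^2 - 12*w + 5)/(4*w^4 - 4*w^3 + 9*w^2 - 4*w + 4)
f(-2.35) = -3.08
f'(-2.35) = 3.65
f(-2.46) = -3.49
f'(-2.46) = 3.87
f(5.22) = -31.57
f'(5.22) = -11.53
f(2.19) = -5.46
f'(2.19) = -5.86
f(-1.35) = -0.36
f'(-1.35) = 1.84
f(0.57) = 1.53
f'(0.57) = -1.64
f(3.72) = -16.48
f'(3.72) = -8.61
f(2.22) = -5.63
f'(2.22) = -5.91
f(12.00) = -155.34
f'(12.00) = -25.01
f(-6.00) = -29.74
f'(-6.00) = 10.97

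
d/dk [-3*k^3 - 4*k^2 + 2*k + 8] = -9*k^2 - 8*k + 2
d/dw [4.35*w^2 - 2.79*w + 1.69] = 8.7*w - 2.79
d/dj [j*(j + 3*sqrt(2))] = 2*j + 3*sqrt(2)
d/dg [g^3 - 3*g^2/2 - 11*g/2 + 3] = 3*g^2 - 3*g - 11/2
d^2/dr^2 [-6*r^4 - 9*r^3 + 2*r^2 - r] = -72*r^2 - 54*r + 4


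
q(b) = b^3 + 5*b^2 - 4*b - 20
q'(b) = 3*b^2 + 10*b - 4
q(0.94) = -18.51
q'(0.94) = 8.05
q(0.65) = -20.21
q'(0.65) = 3.77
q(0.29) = -20.72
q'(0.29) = -0.85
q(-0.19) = -19.07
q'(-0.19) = -5.79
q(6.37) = 415.88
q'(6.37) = 181.43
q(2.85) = 32.36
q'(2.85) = 48.87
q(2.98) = 38.95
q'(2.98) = 52.44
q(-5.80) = -23.71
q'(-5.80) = 38.92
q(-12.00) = -980.00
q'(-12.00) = 308.00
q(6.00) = 352.00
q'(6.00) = 164.00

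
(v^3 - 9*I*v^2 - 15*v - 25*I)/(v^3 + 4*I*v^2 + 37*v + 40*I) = (v - 5*I)/(v + 8*I)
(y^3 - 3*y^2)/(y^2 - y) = y*(y - 3)/(y - 1)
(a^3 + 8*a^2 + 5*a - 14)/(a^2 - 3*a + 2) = (a^2 + 9*a + 14)/(a - 2)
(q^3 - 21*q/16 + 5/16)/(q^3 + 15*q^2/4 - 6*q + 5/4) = (q + 5/4)/(q + 5)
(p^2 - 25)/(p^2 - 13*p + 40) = (p + 5)/(p - 8)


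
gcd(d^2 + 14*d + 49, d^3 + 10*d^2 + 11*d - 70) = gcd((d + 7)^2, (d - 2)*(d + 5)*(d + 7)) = d + 7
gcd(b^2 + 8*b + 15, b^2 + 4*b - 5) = b + 5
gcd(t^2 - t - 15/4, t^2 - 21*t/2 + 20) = t - 5/2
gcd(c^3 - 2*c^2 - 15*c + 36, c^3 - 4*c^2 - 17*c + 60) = c^2 + c - 12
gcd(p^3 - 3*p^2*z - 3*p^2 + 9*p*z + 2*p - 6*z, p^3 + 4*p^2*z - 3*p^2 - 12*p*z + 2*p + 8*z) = p^2 - 3*p + 2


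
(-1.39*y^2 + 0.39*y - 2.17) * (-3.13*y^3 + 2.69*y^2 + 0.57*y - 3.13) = 4.3507*y^5 - 4.9598*y^4 + 7.0489*y^3 - 1.2643*y^2 - 2.4576*y + 6.7921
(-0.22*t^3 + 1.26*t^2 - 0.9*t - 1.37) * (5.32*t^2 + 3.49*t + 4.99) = -1.1704*t^5 + 5.9354*t^4 - 1.4884*t^3 - 4.142*t^2 - 9.2723*t - 6.8363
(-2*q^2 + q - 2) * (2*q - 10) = -4*q^3 + 22*q^2 - 14*q + 20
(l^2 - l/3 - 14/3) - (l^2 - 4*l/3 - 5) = l + 1/3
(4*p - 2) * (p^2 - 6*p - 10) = 4*p^3 - 26*p^2 - 28*p + 20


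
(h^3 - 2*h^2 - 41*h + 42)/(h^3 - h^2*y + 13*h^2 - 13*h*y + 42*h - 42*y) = (-h^2 + 8*h - 7)/(-h^2 + h*y - 7*h + 7*y)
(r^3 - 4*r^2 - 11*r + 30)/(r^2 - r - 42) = (-r^3 + 4*r^2 + 11*r - 30)/(-r^2 + r + 42)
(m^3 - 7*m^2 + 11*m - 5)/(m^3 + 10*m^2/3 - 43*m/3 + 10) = 3*(m^2 - 6*m + 5)/(3*m^2 + 13*m - 30)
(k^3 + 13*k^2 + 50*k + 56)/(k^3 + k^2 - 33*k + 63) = (k^2 + 6*k + 8)/(k^2 - 6*k + 9)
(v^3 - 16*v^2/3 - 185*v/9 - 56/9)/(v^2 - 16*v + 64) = (9*v^2 + 24*v + 7)/(9*(v - 8))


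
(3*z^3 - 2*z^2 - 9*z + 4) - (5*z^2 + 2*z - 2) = 3*z^3 - 7*z^2 - 11*z + 6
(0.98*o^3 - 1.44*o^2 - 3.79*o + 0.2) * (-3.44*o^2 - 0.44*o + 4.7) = -3.3712*o^5 + 4.5224*o^4 + 18.2772*o^3 - 5.7884*o^2 - 17.901*o + 0.94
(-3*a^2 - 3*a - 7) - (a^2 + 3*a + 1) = -4*a^2 - 6*a - 8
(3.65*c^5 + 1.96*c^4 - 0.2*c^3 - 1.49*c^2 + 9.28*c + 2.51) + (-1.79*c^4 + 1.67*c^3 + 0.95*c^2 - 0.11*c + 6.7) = 3.65*c^5 + 0.17*c^4 + 1.47*c^3 - 0.54*c^2 + 9.17*c + 9.21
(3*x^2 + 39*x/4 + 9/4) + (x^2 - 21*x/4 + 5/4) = 4*x^2 + 9*x/2 + 7/2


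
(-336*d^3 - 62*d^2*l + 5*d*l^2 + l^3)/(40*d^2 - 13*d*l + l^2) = (-42*d^2 - 13*d*l - l^2)/(5*d - l)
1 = 1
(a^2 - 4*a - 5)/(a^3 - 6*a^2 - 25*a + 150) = (a + 1)/(a^2 - a - 30)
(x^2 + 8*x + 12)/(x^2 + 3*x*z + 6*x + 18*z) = (x + 2)/(x + 3*z)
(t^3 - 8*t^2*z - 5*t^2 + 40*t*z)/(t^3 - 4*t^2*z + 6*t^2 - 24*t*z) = (t^2 - 8*t*z - 5*t + 40*z)/(t^2 - 4*t*z + 6*t - 24*z)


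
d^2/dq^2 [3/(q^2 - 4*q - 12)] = 6*(q^2 - 4*q - 4*(q - 2)^2 - 12)/(-q^2 + 4*q + 12)^3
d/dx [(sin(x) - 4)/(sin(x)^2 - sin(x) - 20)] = (8*sin(x) + cos(x)^2 - 25)*cos(x)/(sin(x) + cos(x)^2 + 19)^2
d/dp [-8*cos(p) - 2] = 8*sin(p)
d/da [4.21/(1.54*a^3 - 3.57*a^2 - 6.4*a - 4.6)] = (-19.4502*a^2 + 30.0594*a + 26.944)/(-1.54*a^3 + 3.57*a^2 + 6.4*a + 4.6)^2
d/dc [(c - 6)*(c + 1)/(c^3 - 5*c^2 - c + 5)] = (-c^2 + 12*c - 31)/(c^4 - 12*c^3 + 46*c^2 - 60*c + 25)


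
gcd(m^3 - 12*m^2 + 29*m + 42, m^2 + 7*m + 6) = m + 1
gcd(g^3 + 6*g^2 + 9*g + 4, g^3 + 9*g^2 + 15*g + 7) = g^2 + 2*g + 1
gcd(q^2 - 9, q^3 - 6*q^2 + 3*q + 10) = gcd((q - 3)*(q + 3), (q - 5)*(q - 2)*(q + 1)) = 1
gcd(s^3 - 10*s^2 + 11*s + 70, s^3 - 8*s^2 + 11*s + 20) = s - 5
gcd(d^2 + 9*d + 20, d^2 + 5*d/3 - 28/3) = d + 4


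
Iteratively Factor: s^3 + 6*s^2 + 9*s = (s)*(s^2 + 6*s + 9) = s*(s + 3)*(s + 3)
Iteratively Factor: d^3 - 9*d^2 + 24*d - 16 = (d - 1)*(d^2 - 8*d + 16) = (d - 4)*(d - 1)*(d - 4)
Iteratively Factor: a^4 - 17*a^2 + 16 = (a - 1)*(a^3 + a^2 - 16*a - 16) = (a - 1)*(a + 4)*(a^2 - 3*a - 4) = (a - 4)*(a - 1)*(a + 4)*(a + 1)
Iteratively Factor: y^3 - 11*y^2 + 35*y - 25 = (y - 5)*(y^2 - 6*y + 5) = (y - 5)*(y - 1)*(y - 5)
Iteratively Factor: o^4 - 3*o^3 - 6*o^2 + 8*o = (o - 4)*(o^3 + o^2 - 2*o) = (o - 4)*(o + 2)*(o^2 - o) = o*(o - 4)*(o + 2)*(o - 1)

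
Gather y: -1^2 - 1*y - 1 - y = -2*y - 2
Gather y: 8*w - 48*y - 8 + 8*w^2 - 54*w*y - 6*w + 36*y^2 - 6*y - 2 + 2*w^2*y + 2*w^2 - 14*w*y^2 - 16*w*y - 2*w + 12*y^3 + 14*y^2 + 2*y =10*w^2 + 12*y^3 + y^2*(50 - 14*w) + y*(2*w^2 - 70*w - 52) - 10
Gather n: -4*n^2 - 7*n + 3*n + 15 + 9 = -4*n^2 - 4*n + 24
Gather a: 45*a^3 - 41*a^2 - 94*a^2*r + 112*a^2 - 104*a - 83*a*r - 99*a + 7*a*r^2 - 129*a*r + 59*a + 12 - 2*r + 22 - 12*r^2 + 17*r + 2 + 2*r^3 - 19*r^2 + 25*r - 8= 45*a^3 + a^2*(71 - 94*r) + a*(7*r^2 - 212*r - 144) + 2*r^3 - 31*r^2 + 40*r + 28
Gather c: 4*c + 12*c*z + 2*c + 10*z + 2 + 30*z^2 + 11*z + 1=c*(12*z + 6) + 30*z^2 + 21*z + 3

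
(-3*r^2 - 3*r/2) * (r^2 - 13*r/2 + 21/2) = -3*r^4 + 18*r^3 - 87*r^2/4 - 63*r/4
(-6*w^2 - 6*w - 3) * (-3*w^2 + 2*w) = 18*w^4 + 6*w^3 - 3*w^2 - 6*w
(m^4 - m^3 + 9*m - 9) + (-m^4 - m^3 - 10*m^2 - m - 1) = -2*m^3 - 10*m^2 + 8*m - 10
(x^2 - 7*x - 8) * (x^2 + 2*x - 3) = x^4 - 5*x^3 - 25*x^2 + 5*x + 24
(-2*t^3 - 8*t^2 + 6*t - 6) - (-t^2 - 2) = -2*t^3 - 7*t^2 + 6*t - 4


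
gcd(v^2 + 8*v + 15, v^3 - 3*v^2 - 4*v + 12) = 1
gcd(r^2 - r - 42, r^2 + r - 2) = 1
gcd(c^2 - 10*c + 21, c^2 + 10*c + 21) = 1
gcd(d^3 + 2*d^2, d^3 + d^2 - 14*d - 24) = d + 2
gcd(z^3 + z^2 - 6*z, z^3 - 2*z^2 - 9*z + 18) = z^2 + z - 6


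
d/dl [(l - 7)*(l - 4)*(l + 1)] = 3*l^2 - 20*l + 17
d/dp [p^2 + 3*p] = 2*p + 3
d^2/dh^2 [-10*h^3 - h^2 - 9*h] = -60*h - 2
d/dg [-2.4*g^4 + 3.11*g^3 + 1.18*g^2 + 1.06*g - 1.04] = -9.6*g^3 + 9.33*g^2 + 2.36*g + 1.06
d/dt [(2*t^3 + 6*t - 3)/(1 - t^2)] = 2*(-t^4 + 6*t^2 - 3*t + 3)/(t^4 - 2*t^2 + 1)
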